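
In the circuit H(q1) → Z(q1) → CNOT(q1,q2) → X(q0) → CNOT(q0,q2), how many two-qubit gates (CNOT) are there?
2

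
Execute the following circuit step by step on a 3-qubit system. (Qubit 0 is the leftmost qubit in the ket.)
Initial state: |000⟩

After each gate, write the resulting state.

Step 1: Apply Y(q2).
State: i|001⟩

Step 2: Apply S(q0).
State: i|001⟩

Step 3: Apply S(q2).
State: -|001⟩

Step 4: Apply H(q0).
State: -1/√2|001⟩ - 1/√2|101⟩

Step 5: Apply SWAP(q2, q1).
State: -1/√2|010⟩ - 1/√2|110⟩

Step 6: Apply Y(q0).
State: (1/√2)i|010⟩ - (1/√2)i|110⟩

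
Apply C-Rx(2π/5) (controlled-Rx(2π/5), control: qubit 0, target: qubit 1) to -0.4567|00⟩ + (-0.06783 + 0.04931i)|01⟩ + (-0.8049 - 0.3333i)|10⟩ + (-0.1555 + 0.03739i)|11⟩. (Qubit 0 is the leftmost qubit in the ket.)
-0.4567|00⟩ + (-0.06783 + 0.04931i)|01⟩ + (-0.6292 - 0.1782i)|10⟩ + (-0.3217 + 0.5034i)|11⟩

C-Rx(2π/5) leaves the control-|0⟩ kets |00⟩, |01⟩ unchanged and applies Rx(2π/5) to qubit 1 on the control-|1⟩ pair (|10⟩, |11⟩).
Rx(2π/5) = [[cos(θ/2), −i·sin(θ/2)], [−i·sin(θ/2), cos(θ/2)]]; θ = 2π/5, cos(θ/2) ≈ 0.809017, sin(θ/2) ≈ 0.587785.
With a = amp(|10⟩) = (-0.8049 - 0.3333i) and b = amp(|11⟩) = (-0.1555 + 0.03739i):
new amp(|10⟩) = (0.809017)·a + (-0.587785i)·b = (-0.6292 - 0.1782i)
new amp(|11⟩) = (-0.587785i)·a + (0.809017)·b = (-0.3217 + 0.5034i)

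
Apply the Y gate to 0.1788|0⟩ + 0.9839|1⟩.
-0.9839i|0⟩ + 0.1788i|1⟩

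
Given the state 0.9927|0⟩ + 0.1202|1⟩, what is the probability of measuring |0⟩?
0.9855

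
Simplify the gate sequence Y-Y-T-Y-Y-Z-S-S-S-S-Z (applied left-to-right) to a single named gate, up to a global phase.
T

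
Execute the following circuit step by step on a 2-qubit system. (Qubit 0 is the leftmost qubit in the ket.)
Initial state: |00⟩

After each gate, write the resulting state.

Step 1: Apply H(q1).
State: 1/√2|00⟩ + 1/√2|01⟩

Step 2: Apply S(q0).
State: 1/√2|00⟩ + 1/√2|01⟩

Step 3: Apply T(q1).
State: 1/√2|00⟩ + (1/2 + (1/2)i)|01⟩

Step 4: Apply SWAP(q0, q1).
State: 1/√2|00⟩ + (1/2 + (1/2)i)|10⟩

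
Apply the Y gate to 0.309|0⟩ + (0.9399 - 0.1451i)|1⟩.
(-0.1451 - 0.9399i)|0⟩ + 0.309i|1⟩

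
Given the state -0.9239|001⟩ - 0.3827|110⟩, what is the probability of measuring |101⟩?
0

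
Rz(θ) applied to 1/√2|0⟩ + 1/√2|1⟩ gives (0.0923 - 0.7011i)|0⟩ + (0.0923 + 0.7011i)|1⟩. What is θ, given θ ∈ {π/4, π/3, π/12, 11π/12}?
11π/12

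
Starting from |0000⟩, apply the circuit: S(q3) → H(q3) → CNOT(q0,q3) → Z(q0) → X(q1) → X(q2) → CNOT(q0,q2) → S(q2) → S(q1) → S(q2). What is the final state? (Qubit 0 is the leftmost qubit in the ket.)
-(1/√2)i|0110⟩ - (1/√2)i|0111⟩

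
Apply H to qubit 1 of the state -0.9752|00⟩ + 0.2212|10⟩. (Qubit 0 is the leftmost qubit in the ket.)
-0.6896|00⟩ - 0.6896|01⟩ + 0.1564|10⟩ + 0.1564|11⟩

H on qubit 1 mixes each pair of kets that differ only in qubit 1: amplitudes (a, b) of (|…0…⟩, |…1…⟩) become ((a + b)/√2, (a − b)/√2). Kets absent from the input have amplitude 0.
(|00⟩, |01⟩): (a, b) = (-0.9752, 0) → (-0.6896, -0.6896)
(|10⟩, |11⟩): (a, b) = (0.2212, 0) → (0.1564, 0.1564)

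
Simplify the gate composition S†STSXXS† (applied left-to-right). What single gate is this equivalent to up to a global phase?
T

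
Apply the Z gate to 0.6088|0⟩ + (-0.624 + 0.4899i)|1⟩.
0.6088|0⟩ + (0.624 - 0.4899i)|1⟩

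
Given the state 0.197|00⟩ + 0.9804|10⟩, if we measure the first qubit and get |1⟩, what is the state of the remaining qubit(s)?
|0⟩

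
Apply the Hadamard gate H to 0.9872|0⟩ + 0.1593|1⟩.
0.8107|0⟩ + 0.5854|1⟩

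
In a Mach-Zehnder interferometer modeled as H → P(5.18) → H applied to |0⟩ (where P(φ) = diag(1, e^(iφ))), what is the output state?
(0.7254 - 0.4463i)|0⟩ + (0.2746 + 0.4463i)|1⟩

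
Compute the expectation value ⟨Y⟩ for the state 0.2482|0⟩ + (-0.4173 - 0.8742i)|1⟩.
-0.434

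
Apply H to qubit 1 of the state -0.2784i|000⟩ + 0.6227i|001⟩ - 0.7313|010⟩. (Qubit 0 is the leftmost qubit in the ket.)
(-0.5171 - 0.1969i)|000⟩ + 0.4403i|001⟩ + (0.5171 - 0.1969i)|010⟩ + 0.4403i|011⟩

H on qubit 1 mixes each pair of kets that differ only in qubit 1: amplitudes (a, b) of (|…0…⟩, |…1…⟩) become ((a + b)/√2, (a − b)/√2). Kets absent from the input have amplitude 0.
(|000⟩, |010⟩): (a, b) = (-0.2784i, -0.7313) → ((-0.5171 - 0.1969i), (0.5171 - 0.1969i))
(|001⟩, |011⟩): (a, b) = (0.6227i, 0) → (0.4403i, 0.4403i)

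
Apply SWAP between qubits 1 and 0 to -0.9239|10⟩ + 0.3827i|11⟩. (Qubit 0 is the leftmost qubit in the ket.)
-0.9239|01⟩ + 0.3827i|11⟩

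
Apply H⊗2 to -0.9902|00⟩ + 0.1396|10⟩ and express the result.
-0.4253|00⟩ - 0.4253|01⟩ - 0.5649|10⟩ - 0.5649|11⟩

H⊗2 gives amp(|y⟩) = (1/2) Σ_x (−1)^(x·y) amp(|x⟩), where x·y is the number of positions in which both x and y have a 1.
|00⟩: (-0.9902 + 0.1396)/2 = -0.4253
|01⟩: (-0.9902 + 0.1396)/2 = -0.4253
|10⟩: (-0.9902 - 0.1396)/2 = -0.5649
|11⟩: (-0.9902 - 0.1396)/2 = -0.5649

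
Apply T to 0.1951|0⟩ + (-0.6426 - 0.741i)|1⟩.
0.1951|0⟩ + (0.06958 - 0.9784i)|1⟩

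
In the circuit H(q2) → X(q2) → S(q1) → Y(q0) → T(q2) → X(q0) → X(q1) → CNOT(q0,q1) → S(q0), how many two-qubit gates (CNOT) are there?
1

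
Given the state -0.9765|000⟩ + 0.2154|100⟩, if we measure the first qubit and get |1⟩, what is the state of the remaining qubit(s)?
|00⟩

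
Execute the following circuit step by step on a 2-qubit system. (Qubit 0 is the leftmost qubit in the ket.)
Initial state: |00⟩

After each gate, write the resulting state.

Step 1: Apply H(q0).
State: 1/√2|00⟩ + 1/√2|10⟩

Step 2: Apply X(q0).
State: 1/√2|00⟩ + 1/√2|10⟩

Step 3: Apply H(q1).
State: 1/2|00⟩ + 1/2|01⟩ + 1/2|10⟩ + 1/2|11⟩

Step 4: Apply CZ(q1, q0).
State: 1/2|00⟩ + 1/2|01⟩ + 1/2|10⟩ - 1/2|11⟩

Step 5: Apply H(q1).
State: 1/√2|00⟩ + 1/√2|11⟩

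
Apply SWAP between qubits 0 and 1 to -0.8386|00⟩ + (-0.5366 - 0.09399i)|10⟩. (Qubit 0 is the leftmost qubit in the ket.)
-0.8386|00⟩ + (-0.5366 - 0.09399i)|01⟩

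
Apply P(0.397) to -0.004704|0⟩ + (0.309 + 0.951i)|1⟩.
-0.004704|0⟩ + (-0.08274 + 0.9965i)|1⟩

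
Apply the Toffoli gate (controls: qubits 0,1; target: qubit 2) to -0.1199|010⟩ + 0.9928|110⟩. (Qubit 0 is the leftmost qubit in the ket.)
-0.1199|010⟩ + 0.9928|111⟩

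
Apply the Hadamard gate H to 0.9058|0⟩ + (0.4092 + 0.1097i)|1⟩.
(0.9298 + 0.07757i)|0⟩ + (0.3511 - 0.07757i)|1⟩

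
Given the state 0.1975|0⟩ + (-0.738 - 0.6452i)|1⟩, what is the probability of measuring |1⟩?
0.9609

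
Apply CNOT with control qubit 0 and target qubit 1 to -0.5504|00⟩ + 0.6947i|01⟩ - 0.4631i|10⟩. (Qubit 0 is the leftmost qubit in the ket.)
-0.5504|00⟩ + 0.6947i|01⟩ - 0.4631i|11⟩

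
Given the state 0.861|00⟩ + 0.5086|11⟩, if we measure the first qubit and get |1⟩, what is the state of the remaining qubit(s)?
|1⟩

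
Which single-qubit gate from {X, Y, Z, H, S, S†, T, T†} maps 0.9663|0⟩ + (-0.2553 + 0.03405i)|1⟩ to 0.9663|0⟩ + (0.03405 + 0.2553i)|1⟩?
S†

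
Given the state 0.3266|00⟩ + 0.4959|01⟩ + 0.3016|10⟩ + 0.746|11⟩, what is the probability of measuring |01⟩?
0.2459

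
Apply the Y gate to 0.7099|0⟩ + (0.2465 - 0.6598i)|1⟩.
(-0.6598 - 0.2465i)|0⟩ + 0.7099i|1⟩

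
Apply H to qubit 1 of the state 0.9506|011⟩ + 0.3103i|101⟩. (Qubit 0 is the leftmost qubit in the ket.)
0.6722|001⟩ - 0.6722|011⟩ + 0.2194i|101⟩ + 0.2194i|111⟩

H on qubit 1 mixes each pair of kets that differ only in qubit 1: amplitudes (a, b) of (|…0…⟩, |…1…⟩) become ((a + b)/√2, (a − b)/√2). Kets absent from the input have amplitude 0.
(|001⟩, |011⟩): (a, b) = (0, 0.9506) → (0.6722, -0.6722)
(|101⟩, |111⟩): (a, b) = (0.3103i, 0) → (0.2194i, 0.2194i)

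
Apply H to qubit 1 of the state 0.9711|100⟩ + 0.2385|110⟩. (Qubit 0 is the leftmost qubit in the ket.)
0.8553|100⟩ + 0.518|110⟩

H on qubit 1 mixes each pair of kets that differ only in qubit 1: amplitudes (a, b) of (|…0…⟩, |…1…⟩) become ((a + b)/√2, (a − b)/√2). Kets absent from the input have amplitude 0.
(|100⟩, |110⟩): (a, b) = (0.9711, 0.2385) → (0.8553, 0.518)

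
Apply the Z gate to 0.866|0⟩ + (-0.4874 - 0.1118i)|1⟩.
0.866|0⟩ + (0.4874 + 0.1118i)|1⟩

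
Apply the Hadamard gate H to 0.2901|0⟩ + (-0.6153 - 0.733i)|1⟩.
(-0.23 - 0.5183i)|0⟩ + (0.6402 + 0.5183i)|1⟩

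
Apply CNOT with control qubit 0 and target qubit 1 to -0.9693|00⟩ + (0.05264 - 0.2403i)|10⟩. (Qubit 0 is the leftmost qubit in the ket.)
-0.9693|00⟩ + (0.05264 - 0.2403i)|11⟩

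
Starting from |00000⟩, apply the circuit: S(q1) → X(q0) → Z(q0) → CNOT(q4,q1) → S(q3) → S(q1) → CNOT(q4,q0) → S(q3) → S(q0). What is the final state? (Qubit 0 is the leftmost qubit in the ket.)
-i|10000⟩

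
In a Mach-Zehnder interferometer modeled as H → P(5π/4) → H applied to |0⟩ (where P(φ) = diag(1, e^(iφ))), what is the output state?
(0.1464 - (1/√8)i)|0⟩ + (0.8536 + (1/√8)i)|1⟩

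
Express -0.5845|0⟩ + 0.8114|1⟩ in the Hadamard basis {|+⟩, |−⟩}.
0.1604|+⟩ - 0.9871|−⟩

With |ψ⟩ = α|0⟩ + β|1⟩, the Hadamard-basis coefficients are ⟨+|ψ⟩ = (α + β)/√2 and ⟨−|ψ⟩ = (α − β)/√2.
Here α = -0.5845, β = 0.8114: (α + β)/√2 = 0.1604, (α − β)/√2 = -0.9871.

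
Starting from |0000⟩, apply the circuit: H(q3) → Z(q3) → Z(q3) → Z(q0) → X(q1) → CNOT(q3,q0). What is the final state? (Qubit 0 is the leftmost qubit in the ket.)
1/√2|0100⟩ + 1/√2|1101⟩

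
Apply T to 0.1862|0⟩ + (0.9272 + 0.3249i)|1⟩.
0.1862|0⟩ + (0.4259 + 0.8854i)|1⟩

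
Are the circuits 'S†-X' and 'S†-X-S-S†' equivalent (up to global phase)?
Yes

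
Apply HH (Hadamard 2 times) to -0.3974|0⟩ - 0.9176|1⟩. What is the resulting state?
-0.3974|0⟩ - 0.9176|1⟩

H² = I, so an even number of Hadamards cancels: H^2 = I and the state is unchanged.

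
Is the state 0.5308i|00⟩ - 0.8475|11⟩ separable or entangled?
Entangled

Writing the state as a|00⟩ + b|01⟩ + c|10⟩ + d|11⟩, it is a product state iff ad − bc = 0.
Here (a, b, c, d) = (0.5308i, 0, 0, -0.8475): ad − bc = (0.5308i)(-0.8475) − (0)(0) = -0.4499i ≠ 0, so the state is entangled.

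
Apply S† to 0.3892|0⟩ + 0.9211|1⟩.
0.3892|0⟩ - 0.9211i|1⟩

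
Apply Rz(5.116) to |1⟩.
(-0.8345 + 0.551i)|1⟩

Rz(5.116) = [[e^(−iθ/2), 0], [0, e^(iθ/2)]] with e^(±iθ/2) = cos(θ/2) ± i·sin(θ/2); θ = 5.116, cos(θ/2) ≈ -0.834488, sin(θ/2) ≈ 0.551026.
With a = amp(|0⟩) = 0 and b = amp(|1⟩) = 1:
new amp(|0⟩) = (-0.834488 - 0.551026i)·a = 0
new amp(|1⟩) = (-0.834488 + 0.551026i)·b = (-0.8345 + 0.551i)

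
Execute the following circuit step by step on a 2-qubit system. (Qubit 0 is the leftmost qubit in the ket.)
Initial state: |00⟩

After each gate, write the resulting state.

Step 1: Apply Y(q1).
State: i|01⟩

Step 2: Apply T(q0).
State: i|01⟩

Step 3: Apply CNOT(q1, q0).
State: i|11⟩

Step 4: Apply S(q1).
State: -|11⟩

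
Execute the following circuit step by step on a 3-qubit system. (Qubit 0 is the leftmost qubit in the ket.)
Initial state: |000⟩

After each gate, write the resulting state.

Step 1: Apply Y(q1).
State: i|010⟩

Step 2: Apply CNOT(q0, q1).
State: i|010⟩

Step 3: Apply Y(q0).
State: -|110⟩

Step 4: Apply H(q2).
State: -1/√2|110⟩ - 1/√2|111⟩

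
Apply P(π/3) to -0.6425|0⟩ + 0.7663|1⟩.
-0.6425|0⟩ + (0.3832 + 0.6636i)|1⟩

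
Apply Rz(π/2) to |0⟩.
(1/√2 - (1/√2)i)|0⟩

Rz(π/2) = [[e^(−iθ/2), 0], [0, e^(iθ/2)]] with e^(±iθ/2) = cos(θ/2) ± i·sin(θ/2); θ = π/2, cos(θ/2) ≈ 0.707107, sin(θ/2) ≈ 0.707107.
With a = amp(|0⟩) = 1 and b = amp(|1⟩) = 0:
new amp(|0⟩) = (0.707107 - 0.707107i)·a = (1/√2 - (1/√2)i)
new amp(|1⟩) = (0.707107 + 0.707107i)·b = 0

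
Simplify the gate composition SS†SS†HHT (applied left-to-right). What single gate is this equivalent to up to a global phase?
T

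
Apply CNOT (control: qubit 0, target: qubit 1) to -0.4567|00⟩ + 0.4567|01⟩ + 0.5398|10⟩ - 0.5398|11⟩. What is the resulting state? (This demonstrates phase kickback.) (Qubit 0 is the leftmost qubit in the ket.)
-0.4567|00⟩ + 0.4567|01⟩ - 0.5398|10⟩ + 0.5398|11⟩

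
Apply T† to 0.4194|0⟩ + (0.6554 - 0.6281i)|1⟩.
0.4194|0⟩ + (0.0193 - 0.9076i)|1⟩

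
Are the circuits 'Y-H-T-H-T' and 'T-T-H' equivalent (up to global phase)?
No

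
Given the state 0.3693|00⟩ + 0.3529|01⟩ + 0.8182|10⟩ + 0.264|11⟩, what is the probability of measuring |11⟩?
0.0697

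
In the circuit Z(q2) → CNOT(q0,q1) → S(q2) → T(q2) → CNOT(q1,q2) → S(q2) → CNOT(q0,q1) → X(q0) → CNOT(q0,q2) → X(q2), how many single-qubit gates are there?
6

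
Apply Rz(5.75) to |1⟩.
(-0.9647 + 0.2634i)|1⟩

Rz(5.75) = [[e^(−iθ/2), 0], [0, e^(iθ/2)]] with e^(±iθ/2) = cos(θ/2) ± i·sin(θ/2); θ = 5.75, cos(θ/2) ≈ -0.964674, sin(θ/2) ≈ 0.263446.
With a = amp(|0⟩) = 0 and b = amp(|1⟩) = 1:
new amp(|0⟩) = (-0.964674 - 0.263446i)·a = 0
new amp(|1⟩) = (-0.964674 + 0.263446i)·b = (-0.9647 + 0.2634i)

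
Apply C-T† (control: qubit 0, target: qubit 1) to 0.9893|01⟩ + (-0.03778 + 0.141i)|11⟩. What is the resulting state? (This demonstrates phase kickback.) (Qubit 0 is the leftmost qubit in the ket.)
0.9893|01⟩ + (0.07299 + 0.1264i)|11⟩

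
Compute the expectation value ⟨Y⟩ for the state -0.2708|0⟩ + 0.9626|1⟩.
0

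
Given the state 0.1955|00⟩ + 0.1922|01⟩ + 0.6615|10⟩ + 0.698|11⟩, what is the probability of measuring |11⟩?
0.4872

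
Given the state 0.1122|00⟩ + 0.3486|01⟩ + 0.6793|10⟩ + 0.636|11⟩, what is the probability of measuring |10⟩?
0.4614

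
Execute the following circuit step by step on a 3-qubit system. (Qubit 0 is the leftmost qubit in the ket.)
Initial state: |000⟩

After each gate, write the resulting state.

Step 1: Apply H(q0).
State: 1/√2|000⟩ + 1/√2|100⟩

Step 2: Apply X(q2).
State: 1/√2|001⟩ + 1/√2|101⟩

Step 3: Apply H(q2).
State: 1/2|000⟩ - 1/2|001⟩ + 1/2|100⟩ - 1/2|101⟩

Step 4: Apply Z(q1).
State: 1/2|000⟩ - 1/2|001⟩ + 1/2|100⟩ - 1/2|101⟩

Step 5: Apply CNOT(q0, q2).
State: 1/2|000⟩ - 1/2|001⟩ - 1/2|100⟩ + 1/2|101⟩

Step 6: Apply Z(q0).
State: 1/2|000⟩ - 1/2|001⟩ + 1/2|100⟩ - 1/2|101⟩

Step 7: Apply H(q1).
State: 1/√8|000⟩ - 1/√8|001⟩ + 1/√8|010⟩ - 1/√8|011⟩ + 1/√8|100⟩ - 1/√8|101⟩ + 1/√8|110⟩ - 1/√8|111⟩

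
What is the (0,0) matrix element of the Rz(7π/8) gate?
(0.1951 - 0.9808i)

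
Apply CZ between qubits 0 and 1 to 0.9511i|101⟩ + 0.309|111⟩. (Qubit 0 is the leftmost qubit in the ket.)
0.9511i|101⟩ - 0.309|111⟩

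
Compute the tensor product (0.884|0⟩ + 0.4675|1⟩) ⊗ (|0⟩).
0.884|00⟩ + 0.4675|10⟩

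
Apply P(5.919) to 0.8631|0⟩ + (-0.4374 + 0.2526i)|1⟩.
0.8631|0⟩ + (-0.3187 + 0.3918i)|1⟩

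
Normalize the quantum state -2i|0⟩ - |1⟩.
-0.8944i|0⟩ - 1/√5|1⟩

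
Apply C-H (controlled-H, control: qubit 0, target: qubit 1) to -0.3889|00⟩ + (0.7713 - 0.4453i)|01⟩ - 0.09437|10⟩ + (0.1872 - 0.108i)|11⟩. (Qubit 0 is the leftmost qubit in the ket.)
-0.3889|00⟩ + (0.7713 - 0.4453i)|01⟩ + (0.06564 - 0.07637i)|10⟩ + (-0.1991 + 0.07637i)|11⟩

C-H leaves the control-|0⟩ kets |00⟩, |01⟩ unchanged and applies H to qubit 1 on the control-|1⟩ pair (|10⟩, |11⟩).
H = [[1/√2, 1/√2], [1/√2, -1/√2]].
With a = amp(|10⟩) = -0.09437 and b = amp(|11⟩) = (0.1872 - 0.108i):
new amp(|10⟩) = (1/√2)·a + (1/√2)·b = (0.06564 - 0.07637i)
new amp(|11⟩) = (1/√2)·a + (-1/√2)·b = (-0.1991 + 0.07637i)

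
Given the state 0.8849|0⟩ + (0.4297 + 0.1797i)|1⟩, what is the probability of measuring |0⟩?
0.783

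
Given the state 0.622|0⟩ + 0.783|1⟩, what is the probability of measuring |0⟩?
0.3869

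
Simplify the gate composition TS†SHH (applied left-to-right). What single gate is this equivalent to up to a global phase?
T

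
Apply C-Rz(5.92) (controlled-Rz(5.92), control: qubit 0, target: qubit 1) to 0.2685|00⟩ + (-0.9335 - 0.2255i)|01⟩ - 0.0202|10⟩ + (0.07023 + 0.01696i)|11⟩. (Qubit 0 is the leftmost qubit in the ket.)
0.2685|00⟩ + (-0.9335 - 0.2255i)|01⟩ + (0.01987 + 0.003648i)|10⟩ + (-0.07214 - 0.003998i)|11⟩

C-Rz(5.92) leaves the control-|0⟩ kets |00⟩, |01⟩ unchanged and applies Rz(5.92) to qubit 1 on the control-|1⟩ pair (|10⟩, |11⟩).
Rz(5.92) = [[e^(−iθ/2), 0], [0, e^(iθ/2)]] with e^(±iθ/2) = cos(θ/2) ± i·sin(θ/2); θ = 5.92, cos(θ/2) ≈ -0.983557, sin(θ/2) ≈ 0.180596.
With a = amp(|10⟩) = -0.0202 and b = amp(|11⟩) = (0.07023 + 0.01696i):
new amp(|10⟩) = (-0.983557 - 0.180596i)·a = (0.01987 + 0.003648i)
new amp(|11⟩) = (-0.983557 + 0.180596i)·b = (-0.07214 - 0.003998i)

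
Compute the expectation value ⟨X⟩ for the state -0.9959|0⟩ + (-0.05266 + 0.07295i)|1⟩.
0.1049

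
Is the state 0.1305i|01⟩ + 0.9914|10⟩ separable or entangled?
Entangled

Writing the state as a|00⟩ + b|01⟩ + c|10⟩ + d|11⟩, it is a product state iff ad − bc = 0.
Here (a, b, c, d) = (0, 0.1305i, 0.9914, 0): ad − bc = (0)(0) − (0.1305i)(0.9914) = -0.1294i ≠ 0, so the state is entangled.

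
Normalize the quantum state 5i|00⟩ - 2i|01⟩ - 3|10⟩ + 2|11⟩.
0.7715i|00⟩ - 0.3086i|01⟩ - 0.4629|10⟩ + 0.3086|11⟩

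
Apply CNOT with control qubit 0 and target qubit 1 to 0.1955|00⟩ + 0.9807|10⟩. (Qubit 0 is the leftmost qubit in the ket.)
0.1955|00⟩ + 0.9807|11⟩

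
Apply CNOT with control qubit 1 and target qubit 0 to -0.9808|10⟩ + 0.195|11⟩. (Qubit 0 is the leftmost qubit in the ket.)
0.195|01⟩ - 0.9808|10⟩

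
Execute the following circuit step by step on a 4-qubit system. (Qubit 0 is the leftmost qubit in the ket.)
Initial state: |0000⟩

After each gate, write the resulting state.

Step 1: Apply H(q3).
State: 1/√2|0000⟩ + 1/√2|0001⟩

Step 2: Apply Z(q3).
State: 1/√2|0000⟩ - 1/√2|0001⟩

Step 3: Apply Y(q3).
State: (1/√2)i|0000⟩ + (1/√2)i|0001⟩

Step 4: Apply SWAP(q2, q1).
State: (1/√2)i|0000⟩ + (1/√2)i|0001⟩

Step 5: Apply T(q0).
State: (1/√2)i|0000⟩ + (1/√2)i|0001⟩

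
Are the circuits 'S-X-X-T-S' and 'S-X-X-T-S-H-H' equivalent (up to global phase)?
Yes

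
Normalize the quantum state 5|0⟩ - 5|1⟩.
1/√2|0⟩ - 1/√2|1⟩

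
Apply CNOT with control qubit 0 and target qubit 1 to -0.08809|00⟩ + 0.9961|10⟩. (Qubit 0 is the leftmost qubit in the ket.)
-0.08809|00⟩ + 0.9961|11⟩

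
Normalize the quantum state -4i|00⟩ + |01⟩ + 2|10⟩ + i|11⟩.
-0.8528i|00⟩ + 0.2132|01⟩ + 0.4264|10⟩ + 0.2132i|11⟩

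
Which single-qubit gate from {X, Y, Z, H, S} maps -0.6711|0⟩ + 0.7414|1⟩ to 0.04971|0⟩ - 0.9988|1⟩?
H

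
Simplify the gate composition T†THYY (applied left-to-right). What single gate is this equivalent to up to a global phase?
H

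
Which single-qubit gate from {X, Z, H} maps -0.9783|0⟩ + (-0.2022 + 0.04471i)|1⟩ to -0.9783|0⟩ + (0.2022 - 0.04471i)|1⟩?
Z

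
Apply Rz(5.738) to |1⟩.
(-0.9631 + 0.2692i)|1⟩

Rz(5.738) = [[e^(−iθ/2), 0], [0, e^(iθ/2)]] with e^(±iθ/2) = cos(θ/2) ± i·sin(θ/2); θ = 5.738, cos(θ/2) ≈ -0.963076, sin(θ/2) ≈ 0.269229.
With a = amp(|0⟩) = 0 and b = amp(|1⟩) = 1:
new amp(|0⟩) = (-0.963076 - 0.269229i)·a = 0
new amp(|1⟩) = (-0.963076 + 0.269229i)·b = (-0.9631 + 0.2692i)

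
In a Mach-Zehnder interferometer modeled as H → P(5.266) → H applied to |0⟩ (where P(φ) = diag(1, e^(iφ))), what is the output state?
(0.7629 - 0.4253i)|0⟩ + (0.2371 + 0.4253i)|1⟩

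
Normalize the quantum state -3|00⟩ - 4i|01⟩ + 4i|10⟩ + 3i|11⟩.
-0.4243|00⟩ - 0.5657i|01⟩ + 0.5657i|10⟩ + 0.4243i|11⟩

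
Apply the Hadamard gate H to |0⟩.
1/√2|0⟩ + 1/√2|1⟩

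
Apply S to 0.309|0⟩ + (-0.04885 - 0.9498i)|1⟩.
0.309|0⟩ + (0.9498 - 0.04885i)|1⟩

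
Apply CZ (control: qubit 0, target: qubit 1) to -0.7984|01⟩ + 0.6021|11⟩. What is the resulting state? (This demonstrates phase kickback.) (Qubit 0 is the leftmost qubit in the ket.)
-0.7984|01⟩ - 0.6021|11⟩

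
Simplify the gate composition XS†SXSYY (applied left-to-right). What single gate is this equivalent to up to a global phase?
S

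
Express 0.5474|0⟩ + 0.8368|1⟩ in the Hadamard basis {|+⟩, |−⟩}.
0.9788|+⟩ - 0.2046|−⟩

With |ψ⟩ = α|0⟩ + β|1⟩, the Hadamard-basis coefficients are ⟨+|ψ⟩ = (α + β)/√2 and ⟨−|ψ⟩ = (α − β)/√2.
Here α = 0.5474, β = 0.8368: (α + β)/√2 = 0.9788, (α − β)/√2 = -0.2046.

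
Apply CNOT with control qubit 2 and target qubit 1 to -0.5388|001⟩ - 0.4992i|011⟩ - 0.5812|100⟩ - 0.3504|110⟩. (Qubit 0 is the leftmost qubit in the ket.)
-0.4992i|001⟩ - 0.5388|011⟩ - 0.5812|100⟩ - 0.3504|110⟩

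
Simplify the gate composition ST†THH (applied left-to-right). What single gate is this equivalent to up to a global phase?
S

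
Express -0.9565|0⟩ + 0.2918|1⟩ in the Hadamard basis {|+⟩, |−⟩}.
-0.47|+⟩ - 0.8827|−⟩

With |ψ⟩ = α|0⟩ + β|1⟩, the Hadamard-basis coefficients are ⟨+|ψ⟩ = (α + β)/√2 and ⟨−|ψ⟩ = (α − β)/√2.
Here α = -0.9565, β = 0.2918: (α + β)/√2 = -0.47, (α − β)/√2 = -0.8827.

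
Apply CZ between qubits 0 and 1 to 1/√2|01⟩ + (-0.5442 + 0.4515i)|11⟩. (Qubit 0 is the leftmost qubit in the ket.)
1/√2|01⟩ + (0.5442 - 0.4515i)|11⟩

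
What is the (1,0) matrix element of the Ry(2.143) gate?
0.8779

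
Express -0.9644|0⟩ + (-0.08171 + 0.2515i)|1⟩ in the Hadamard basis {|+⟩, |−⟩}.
(-0.7397 + 0.1778i)|+⟩ + (-0.6242 - 0.1778i)|−⟩

With |ψ⟩ = α|0⟩ + β|1⟩, the Hadamard-basis coefficients are ⟨+|ψ⟩ = (α + β)/√2 and ⟨−|ψ⟩ = (α − β)/√2.
Here α = -0.9644, β = (-0.08171 + 0.2515i): (α + β)/√2 = (-0.7397 + 0.1778i), (α − β)/√2 = (-0.6242 - 0.1778i).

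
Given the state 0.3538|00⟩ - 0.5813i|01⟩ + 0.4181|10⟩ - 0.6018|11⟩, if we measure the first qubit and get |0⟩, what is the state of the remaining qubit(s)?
0.5199|0⟩ - 0.8542i|1⟩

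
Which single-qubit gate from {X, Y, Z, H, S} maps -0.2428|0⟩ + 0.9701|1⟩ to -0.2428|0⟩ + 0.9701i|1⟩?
S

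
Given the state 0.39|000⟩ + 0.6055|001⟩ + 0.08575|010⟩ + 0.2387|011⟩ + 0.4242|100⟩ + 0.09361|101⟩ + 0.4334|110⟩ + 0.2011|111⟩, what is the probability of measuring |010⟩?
0.007353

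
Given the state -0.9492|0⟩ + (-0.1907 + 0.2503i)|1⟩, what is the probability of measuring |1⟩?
0.09902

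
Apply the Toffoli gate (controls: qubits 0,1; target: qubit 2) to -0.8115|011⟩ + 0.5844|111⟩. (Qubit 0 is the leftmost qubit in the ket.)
-0.8115|011⟩ + 0.5844|110⟩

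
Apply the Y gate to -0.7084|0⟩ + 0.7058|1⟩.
-0.7058i|0⟩ - 0.7084i|1⟩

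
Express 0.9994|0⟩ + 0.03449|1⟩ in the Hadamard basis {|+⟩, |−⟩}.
0.7311|+⟩ + 0.6823|−⟩

With |ψ⟩ = α|0⟩ + β|1⟩, the Hadamard-basis coefficients are ⟨+|ψ⟩ = (α + β)/√2 and ⟨−|ψ⟩ = (α − β)/√2.
Here α = 0.9994, β = 0.03449: (α + β)/√2 = 0.7311, (α − β)/√2 = 0.6823.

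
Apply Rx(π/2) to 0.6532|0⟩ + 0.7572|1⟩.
(0.4619 - 0.5354i)|0⟩ + (0.5354 - 0.4619i)|1⟩

Rx(π/2) = [[cos(θ/2), −i·sin(θ/2)], [−i·sin(θ/2), cos(θ/2)]]; θ = π/2, cos(θ/2) ≈ 0.707107, sin(θ/2) ≈ 0.707107.
With a = amp(|0⟩) = 0.6532 and b = amp(|1⟩) = 0.7572:
new amp(|0⟩) = (0.707107)·a + (-0.707107i)·b = (0.4619 - 0.5354i)
new amp(|1⟩) = (-0.707107i)·a + (0.707107)·b = (0.5354 - 0.4619i)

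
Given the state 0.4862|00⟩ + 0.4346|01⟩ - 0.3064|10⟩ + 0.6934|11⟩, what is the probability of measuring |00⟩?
0.2364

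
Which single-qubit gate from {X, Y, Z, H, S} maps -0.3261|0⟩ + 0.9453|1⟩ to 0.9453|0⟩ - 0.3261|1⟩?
X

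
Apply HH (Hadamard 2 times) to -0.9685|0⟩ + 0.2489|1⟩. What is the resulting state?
-0.9685|0⟩ + 0.2489|1⟩

H² = I, so an even number of Hadamards cancels: H^2 = I and the state is unchanged.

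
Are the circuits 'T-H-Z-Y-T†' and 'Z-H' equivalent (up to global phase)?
No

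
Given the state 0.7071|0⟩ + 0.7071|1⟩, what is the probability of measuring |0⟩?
0.5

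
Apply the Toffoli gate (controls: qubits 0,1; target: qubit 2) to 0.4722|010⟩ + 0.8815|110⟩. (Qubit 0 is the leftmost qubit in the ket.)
0.4722|010⟩ + 0.8815|111⟩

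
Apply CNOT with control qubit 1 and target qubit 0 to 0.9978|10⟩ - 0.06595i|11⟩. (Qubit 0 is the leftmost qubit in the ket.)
-0.06595i|01⟩ + 0.9978|10⟩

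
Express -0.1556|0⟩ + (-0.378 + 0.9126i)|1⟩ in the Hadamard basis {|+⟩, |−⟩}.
(-0.3773 + 0.6453i)|+⟩ + (0.1573 - 0.6453i)|−⟩

With |ψ⟩ = α|0⟩ + β|1⟩, the Hadamard-basis coefficients are ⟨+|ψ⟩ = (α + β)/√2 and ⟨−|ψ⟩ = (α − β)/√2.
Here α = -0.1556, β = (-0.378 + 0.9126i): (α + β)/√2 = (-0.3773 + 0.6453i), (α − β)/√2 = (0.1573 - 0.6453i).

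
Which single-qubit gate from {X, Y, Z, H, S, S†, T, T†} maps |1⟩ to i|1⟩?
S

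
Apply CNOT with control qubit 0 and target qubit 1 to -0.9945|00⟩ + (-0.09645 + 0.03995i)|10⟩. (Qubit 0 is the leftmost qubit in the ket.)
-0.9945|00⟩ + (-0.09645 + 0.03995i)|11⟩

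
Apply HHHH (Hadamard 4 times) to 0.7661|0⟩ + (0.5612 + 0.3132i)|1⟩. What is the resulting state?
0.7661|0⟩ + (0.5612 + 0.3132i)|1⟩

H² = I, so an even number of Hadamards cancels: H^4 = I and the state is unchanged.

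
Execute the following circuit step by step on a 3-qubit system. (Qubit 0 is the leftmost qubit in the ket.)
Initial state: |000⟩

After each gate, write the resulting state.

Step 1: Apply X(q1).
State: |010⟩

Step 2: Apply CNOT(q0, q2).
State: |010⟩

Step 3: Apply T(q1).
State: (1/√2 + (1/√2)i)|010⟩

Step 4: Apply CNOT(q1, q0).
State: (1/√2 + (1/√2)i)|110⟩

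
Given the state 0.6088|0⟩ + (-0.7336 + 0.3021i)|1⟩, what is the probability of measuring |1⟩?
0.6294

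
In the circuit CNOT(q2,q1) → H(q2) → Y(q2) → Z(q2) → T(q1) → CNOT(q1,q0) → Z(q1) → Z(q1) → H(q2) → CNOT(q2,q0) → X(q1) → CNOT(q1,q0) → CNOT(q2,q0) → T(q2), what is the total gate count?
14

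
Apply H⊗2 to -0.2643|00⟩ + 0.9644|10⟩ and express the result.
0.3501|00⟩ + 0.3501|01⟩ - 0.6144|10⟩ - 0.6144|11⟩

H⊗2 gives amp(|y⟩) = (1/2) Σ_x (−1)^(x·y) amp(|x⟩), where x·y is the number of positions in which both x and y have a 1.
|00⟩: (-0.2643 + 0.9644)/2 = 0.3501
|01⟩: (-0.2643 + 0.9644)/2 = 0.3501
|10⟩: (-0.2643 - 0.9644)/2 = -0.6144
|11⟩: (-0.2643 - 0.9644)/2 = -0.6144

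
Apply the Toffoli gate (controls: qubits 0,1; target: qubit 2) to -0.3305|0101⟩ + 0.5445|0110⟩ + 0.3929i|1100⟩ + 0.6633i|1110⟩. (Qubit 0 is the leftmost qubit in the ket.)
-0.3305|0101⟩ + 0.5445|0110⟩ + 0.6633i|1100⟩ + 0.3929i|1110⟩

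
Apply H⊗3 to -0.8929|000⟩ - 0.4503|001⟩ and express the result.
-0.4749|000⟩ - 0.1565|001⟩ - 0.4749|010⟩ - 0.1565|011⟩ - 0.4749|100⟩ - 0.1565|101⟩ - 0.4749|110⟩ - 0.1565|111⟩

H⊗3 gives amp(|y⟩) = (1/2√2) Σ_x (−1)^(x·y) amp(|x⟩), where x·y is the number of positions in which both x and y have a 1.
|000⟩: (-0.8929 - 0.4503)/(2√2) = -0.4749
|001⟩: (-0.8929 + 0.4503)/(2√2) = -0.1565
|010⟩: (-0.8929 - 0.4503)/(2√2) = -0.4749
|011⟩: (-0.8929 + 0.4503)/(2√2) = -0.1565
|100⟩: (-0.8929 - 0.4503)/(2√2) = -0.4749
|101⟩: (-0.8929 + 0.4503)/(2√2) = -0.1565
|110⟩: (-0.8929 - 0.4503)/(2√2) = -0.4749
|111⟩: (-0.8929 + 0.4503)/(2√2) = -0.1565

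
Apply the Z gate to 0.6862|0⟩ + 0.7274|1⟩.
0.6862|0⟩ - 0.7274|1⟩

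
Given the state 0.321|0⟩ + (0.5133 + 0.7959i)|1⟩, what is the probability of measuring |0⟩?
0.103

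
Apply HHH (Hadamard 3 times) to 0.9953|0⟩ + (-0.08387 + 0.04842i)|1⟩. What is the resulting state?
(0.6445 + 0.03424i)|0⟩ + (0.7631 - 0.03424i)|1⟩

H² = I, so H^3 = H: a single Hadamard. With (a, b) = (0.9953, (-0.08387 + 0.04842i)), H gives ((a + b)/√2, (a − b)/√2) = ((0.6445 + 0.03424i), (0.7631 - 0.03424i)).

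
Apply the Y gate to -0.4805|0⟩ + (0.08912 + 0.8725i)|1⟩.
(0.8725 - 0.08912i)|0⟩ - 0.4805i|1⟩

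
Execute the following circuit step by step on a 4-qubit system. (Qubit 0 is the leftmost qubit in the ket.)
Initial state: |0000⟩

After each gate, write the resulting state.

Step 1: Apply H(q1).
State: 1/√2|0000⟩ + 1/√2|0100⟩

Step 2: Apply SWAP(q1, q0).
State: 1/√2|0000⟩ + 1/√2|1000⟩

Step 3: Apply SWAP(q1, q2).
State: 1/√2|0000⟩ + 1/√2|1000⟩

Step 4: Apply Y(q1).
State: (1/√2)i|0100⟩ + (1/√2)i|1100⟩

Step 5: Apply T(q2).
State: (1/√2)i|0100⟩ + (1/√2)i|1100⟩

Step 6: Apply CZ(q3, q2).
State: (1/√2)i|0100⟩ + (1/√2)i|1100⟩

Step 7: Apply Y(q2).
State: -1/√2|0110⟩ - 1/√2|1110⟩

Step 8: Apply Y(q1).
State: (1/√2)i|0010⟩ + (1/√2)i|1010⟩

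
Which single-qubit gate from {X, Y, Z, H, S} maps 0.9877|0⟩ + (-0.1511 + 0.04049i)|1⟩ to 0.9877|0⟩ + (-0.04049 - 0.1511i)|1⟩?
S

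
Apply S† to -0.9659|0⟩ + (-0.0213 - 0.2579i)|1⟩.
-0.9659|0⟩ + (-0.2579 + 0.0213i)|1⟩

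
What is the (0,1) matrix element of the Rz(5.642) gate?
0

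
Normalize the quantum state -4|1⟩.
-|1⟩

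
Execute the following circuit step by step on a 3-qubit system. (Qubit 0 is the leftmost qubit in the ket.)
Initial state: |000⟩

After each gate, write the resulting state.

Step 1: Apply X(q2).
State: |001⟩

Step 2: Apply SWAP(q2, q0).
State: |100⟩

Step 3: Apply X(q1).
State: |110⟩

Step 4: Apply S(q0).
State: i|110⟩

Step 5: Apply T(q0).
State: (-1/√2 + (1/√2)i)|110⟩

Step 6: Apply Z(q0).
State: (1/√2 - (1/√2)i)|110⟩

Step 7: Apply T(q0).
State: |110⟩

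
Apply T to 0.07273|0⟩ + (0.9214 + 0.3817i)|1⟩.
0.07273|0⟩ + (0.3816 + 0.9214i)|1⟩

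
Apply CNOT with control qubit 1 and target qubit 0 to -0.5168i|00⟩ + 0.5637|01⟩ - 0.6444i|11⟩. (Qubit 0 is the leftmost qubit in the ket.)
-0.5168i|00⟩ - 0.6444i|01⟩ + 0.5637|11⟩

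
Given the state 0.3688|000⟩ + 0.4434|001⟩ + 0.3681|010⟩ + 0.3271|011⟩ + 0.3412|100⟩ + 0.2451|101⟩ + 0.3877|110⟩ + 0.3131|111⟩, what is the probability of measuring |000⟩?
0.136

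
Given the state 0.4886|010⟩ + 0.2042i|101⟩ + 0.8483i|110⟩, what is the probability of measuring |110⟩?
0.7196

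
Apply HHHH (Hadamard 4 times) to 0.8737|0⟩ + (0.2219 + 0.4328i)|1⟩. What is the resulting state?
0.8737|0⟩ + (0.2219 + 0.4328i)|1⟩

H² = I, so an even number of Hadamards cancels: H^4 = I and the state is unchanged.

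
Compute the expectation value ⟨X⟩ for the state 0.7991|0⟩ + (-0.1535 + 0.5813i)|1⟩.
-0.2453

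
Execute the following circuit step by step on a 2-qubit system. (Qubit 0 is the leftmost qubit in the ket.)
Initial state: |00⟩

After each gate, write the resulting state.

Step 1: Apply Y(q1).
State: i|01⟩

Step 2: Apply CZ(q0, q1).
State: i|01⟩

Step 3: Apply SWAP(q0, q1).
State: i|10⟩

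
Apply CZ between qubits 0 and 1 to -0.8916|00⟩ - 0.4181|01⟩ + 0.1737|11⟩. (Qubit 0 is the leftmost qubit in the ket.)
-0.8916|00⟩ - 0.4181|01⟩ - 0.1737|11⟩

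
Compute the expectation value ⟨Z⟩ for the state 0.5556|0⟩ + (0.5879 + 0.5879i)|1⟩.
-0.3826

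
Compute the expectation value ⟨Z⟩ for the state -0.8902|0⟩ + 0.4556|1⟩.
0.5849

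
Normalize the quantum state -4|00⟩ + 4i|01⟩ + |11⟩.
-0.6963|00⟩ + 0.6963i|01⟩ + 0.1741|11⟩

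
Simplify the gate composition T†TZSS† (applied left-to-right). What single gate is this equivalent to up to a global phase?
Z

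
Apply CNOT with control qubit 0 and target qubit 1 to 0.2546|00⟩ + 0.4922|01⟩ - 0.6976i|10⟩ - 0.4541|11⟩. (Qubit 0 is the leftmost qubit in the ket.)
0.2546|00⟩ + 0.4922|01⟩ - 0.4541|10⟩ - 0.6976i|11⟩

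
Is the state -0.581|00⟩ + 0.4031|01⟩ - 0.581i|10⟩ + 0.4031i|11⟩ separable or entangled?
Separable

Writing the state as a|00⟩ + b|01⟩ + c|10⟩ + d|11⟩, it is a product state iff ad − bc = 0.
Here (a, b, c, d) = (-0.581, 0.4031, -0.581i, 0.4031i): ad − bc = (-0.581)(0.4031i) − (0.4031)(-0.581i) = 0, so the state is separable.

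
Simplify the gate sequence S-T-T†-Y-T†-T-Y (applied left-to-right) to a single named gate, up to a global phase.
S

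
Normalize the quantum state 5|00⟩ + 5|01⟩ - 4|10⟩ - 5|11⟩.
0.5241|00⟩ + 0.5241|01⟩ - 0.4193|10⟩ - 0.5241|11⟩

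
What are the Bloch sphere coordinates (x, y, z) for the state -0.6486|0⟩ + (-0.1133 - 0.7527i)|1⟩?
(0.147, 0.9764, -0.1587)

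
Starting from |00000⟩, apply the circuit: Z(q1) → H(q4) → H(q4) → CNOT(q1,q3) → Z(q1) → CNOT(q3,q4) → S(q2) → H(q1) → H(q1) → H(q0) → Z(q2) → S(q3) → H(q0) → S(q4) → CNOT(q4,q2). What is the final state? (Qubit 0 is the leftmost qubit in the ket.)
|00000⟩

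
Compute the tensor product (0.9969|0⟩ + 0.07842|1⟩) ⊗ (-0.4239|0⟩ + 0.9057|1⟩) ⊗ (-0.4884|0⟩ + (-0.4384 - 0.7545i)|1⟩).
0.2064|000⟩ + (0.1853 + 0.3188i)|001⟩ - 0.441|010⟩ + (-0.3958 - 0.6812i)|011⟩ + 0.01624|100⟩ + (0.01457 + 0.02508i)|101⟩ - 0.03469|110⟩ + (-0.03114 - 0.05359i)|111⟩

amp(|b₁b₂…⟩) = product of the factor amplitudes for bits b₁, b₂, …; only kets whose every factor amplitude is nonzero survive.
|000⟩: (0.9969)(-0.4239)(-0.4884) = 0.2064
|001⟩: (0.9969)(-0.4239)(-0.4384 - 0.7545i) = (0.1853 + 0.3188i)
|010⟩: (0.9969)(0.9057)(-0.4884) = -0.441
|011⟩: (0.9969)(0.9057)(-0.4384 - 0.7545i) = (-0.3958 - 0.6812i)
|100⟩: (0.07842)(-0.4239)(-0.4884) = 0.01624
|101⟩: (0.07842)(-0.4239)(-0.4384 - 0.7545i) = (0.01457 + 0.02508i)
|110⟩: (0.07842)(0.9057)(-0.4884) = -0.03469
|111⟩: (0.07842)(0.9057)(-0.4384 - 0.7545i) = (-0.03114 - 0.05359i)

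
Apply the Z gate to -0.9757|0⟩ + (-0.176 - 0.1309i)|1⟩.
-0.9757|0⟩ + (0.176 + 0.1309i)|1⟩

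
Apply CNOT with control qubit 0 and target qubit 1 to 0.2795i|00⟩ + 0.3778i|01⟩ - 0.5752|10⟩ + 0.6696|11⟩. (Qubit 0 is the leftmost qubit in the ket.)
0.2795i|00⟩ + 0.3778i|01⟩ + 0.6696|10⟩ - 0.5752|11⟩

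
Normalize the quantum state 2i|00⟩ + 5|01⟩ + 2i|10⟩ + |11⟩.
0.343i|00⟩ + 0.8575|01⟩ + 0.343i|10⟩ + 0.1715|11⟩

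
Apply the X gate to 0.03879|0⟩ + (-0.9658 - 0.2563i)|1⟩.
(-0.9658 - 0.2563i)|0⟩ + 0.03879|1⟩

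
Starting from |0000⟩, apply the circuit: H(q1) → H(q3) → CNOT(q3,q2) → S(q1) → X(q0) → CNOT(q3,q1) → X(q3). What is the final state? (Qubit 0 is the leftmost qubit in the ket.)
1/2|1001⟩ + (1/2)i|1010⟩ + (1/2)i|1101⟩ + 1/2|1110⟩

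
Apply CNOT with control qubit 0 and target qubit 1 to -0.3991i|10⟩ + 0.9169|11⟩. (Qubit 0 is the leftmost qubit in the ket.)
0.9169|10⟩ - 0.3991i|11⟩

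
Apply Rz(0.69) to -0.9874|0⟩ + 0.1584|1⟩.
(-0.9292 + 0.3339i)|0⟩ + (0.1491 + 0.05357i)|1⟩

Rz(0.69) = [[e^(−iθ/2), 0], [0, e^(iθ/2)]] with e^(±iθ/2) = cos(θ/2) ± i·sin(θ/2); θ = 0.69, cos(θ/2) ≈ 0.941075, sin(θ/2) ≈ 0.338197.
With a = amp(|0⟩) = -0.9874 and b = amp(|1⟩) = 0.1584:
new amp(|0⟩) = (0.941075 - 0.338197i)·a = (-0.9292 + 0.3339i)
new amp(|1⟩) = (0.941075 + 0.338197i)·b = (0.1491 + 0.05357i)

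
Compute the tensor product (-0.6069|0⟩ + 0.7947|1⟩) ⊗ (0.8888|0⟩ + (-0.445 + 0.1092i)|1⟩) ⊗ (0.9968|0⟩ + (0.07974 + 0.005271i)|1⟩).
-0.5377|000⟩ + (-0.04301 - 0.002843i)|001⟩ + (0.2692 - 0.06606i)|010⟩ + (0.02188 - 0.003861i)|011⟩ + 0.7041|100⟩ + (0.05632 + 0.003723i)|101⟩ + (-0.3525 + 0.0865i)|110⟩ + (-0.02866 + 0.005056i)|111⟩

amp(|b₁b₂…⟩) = product of the factor amplitudes for bits b₁, b₂, …; only kets whose every factor amplitude is nonzero survive.
|000⟩: (-0.6069)(0.8888)(0.9968) = -0.5377
|001⟩: (-0.6069)(0.8888)(0.07974 + 0.005271i) = (-0.04301 - 0.002843i)
|010⟩: (-0.6069)(-0.445 + 0.1092i)(0.9968) = (0.2692 - 0.06606i)
|011⟩: (-0.6069)(-0.445 + 0.1092i)(0.07974 + 0.005271i) = (0.02188 - 0.003861i)
|100⟩: (0.7947)(0.8888)(0.9968) = 0.7041
|101⟩: (0.7947)(0.8888)(0.07974 + 0.005271i) = (0.05632 + 0.003723i)
|110⟩: (0.7947)(-0.445 + 0.1092i)(0.9968) = (-0.3525 + 0.0865i)
|111⟩: (0.7947)(-0.445 + 0.1092i)(0.07974 + 0.005271i) = (-0.02866 + 0.005056i)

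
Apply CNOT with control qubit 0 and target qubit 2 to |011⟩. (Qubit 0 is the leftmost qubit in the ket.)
|011⟩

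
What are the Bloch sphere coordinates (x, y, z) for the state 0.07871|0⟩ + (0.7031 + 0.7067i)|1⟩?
(0.1107, 0.1112, -0.9876)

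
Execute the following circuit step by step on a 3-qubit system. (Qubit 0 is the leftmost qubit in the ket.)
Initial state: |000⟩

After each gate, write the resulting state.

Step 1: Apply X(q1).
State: |010⟩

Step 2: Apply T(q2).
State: |010⟩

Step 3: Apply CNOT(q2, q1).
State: |010⟩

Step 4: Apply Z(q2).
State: |010⟩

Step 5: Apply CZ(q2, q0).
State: |010⟩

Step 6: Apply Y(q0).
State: i|110⟩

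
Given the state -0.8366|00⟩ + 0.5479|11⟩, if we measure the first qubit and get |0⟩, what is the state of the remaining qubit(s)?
-|0⟩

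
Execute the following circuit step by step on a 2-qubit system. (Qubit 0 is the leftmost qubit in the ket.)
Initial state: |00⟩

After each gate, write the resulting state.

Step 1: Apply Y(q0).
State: i|10⟩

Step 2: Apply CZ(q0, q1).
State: i|10⟩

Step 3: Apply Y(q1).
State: -|11⟩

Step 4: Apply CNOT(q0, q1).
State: -|10⟩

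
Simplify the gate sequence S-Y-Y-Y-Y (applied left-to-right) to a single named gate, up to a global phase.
S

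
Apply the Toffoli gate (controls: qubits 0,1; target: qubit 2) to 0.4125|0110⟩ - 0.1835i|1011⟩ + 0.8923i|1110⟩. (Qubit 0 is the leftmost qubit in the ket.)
0.4125|0110⟩ - 0.1835i|1011⟩ + 0.8923i|1100⟩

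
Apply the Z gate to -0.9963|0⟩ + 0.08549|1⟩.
-0.9963|0⟩ - 0.08549|1⟩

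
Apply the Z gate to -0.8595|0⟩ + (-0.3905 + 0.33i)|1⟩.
-0.8595|0⟩ + (0.3905 - 0.33i)|1⟩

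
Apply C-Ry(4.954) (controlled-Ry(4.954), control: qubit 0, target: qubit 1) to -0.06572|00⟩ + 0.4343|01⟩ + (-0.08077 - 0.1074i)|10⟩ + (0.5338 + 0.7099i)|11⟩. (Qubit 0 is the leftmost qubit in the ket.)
-0.06572|00⟩ + 0.4343|01⟩ + (-0.2656 - 0.3533i)|10⟩ + (-0.47 - 0.625i)|11⟩

C-Ry(4.954) leaves the control-|0⟩ kets |00⟩, |01⟩ unchanged and applies Ry(4.954) to qubit 1 on the control-|1⟩ pair (|10⟩, |11⟩).
Ry(4.954) = [[cos(θ/2), −sin(θ/2)], [sin(θ/2), cos(θ/2)]]; θ = 4.954, cos(θ/2) ≈ -0.787168, sin(θ/2) ≈ 0.616739.
With a = amp(|10⟩) = (-0.08077 - 0.1074i) and b = amp(|11⟩) = (0.5338 + 0.7099i):
new amp(|10⟩) = (-0.787168)·a + (-0.616739)·b = (-0.2656 - 0.3533i)
new amp(|11⟩) = (0.616739)·a + (-0.787168)·b = (-0.47 - 0.625i)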